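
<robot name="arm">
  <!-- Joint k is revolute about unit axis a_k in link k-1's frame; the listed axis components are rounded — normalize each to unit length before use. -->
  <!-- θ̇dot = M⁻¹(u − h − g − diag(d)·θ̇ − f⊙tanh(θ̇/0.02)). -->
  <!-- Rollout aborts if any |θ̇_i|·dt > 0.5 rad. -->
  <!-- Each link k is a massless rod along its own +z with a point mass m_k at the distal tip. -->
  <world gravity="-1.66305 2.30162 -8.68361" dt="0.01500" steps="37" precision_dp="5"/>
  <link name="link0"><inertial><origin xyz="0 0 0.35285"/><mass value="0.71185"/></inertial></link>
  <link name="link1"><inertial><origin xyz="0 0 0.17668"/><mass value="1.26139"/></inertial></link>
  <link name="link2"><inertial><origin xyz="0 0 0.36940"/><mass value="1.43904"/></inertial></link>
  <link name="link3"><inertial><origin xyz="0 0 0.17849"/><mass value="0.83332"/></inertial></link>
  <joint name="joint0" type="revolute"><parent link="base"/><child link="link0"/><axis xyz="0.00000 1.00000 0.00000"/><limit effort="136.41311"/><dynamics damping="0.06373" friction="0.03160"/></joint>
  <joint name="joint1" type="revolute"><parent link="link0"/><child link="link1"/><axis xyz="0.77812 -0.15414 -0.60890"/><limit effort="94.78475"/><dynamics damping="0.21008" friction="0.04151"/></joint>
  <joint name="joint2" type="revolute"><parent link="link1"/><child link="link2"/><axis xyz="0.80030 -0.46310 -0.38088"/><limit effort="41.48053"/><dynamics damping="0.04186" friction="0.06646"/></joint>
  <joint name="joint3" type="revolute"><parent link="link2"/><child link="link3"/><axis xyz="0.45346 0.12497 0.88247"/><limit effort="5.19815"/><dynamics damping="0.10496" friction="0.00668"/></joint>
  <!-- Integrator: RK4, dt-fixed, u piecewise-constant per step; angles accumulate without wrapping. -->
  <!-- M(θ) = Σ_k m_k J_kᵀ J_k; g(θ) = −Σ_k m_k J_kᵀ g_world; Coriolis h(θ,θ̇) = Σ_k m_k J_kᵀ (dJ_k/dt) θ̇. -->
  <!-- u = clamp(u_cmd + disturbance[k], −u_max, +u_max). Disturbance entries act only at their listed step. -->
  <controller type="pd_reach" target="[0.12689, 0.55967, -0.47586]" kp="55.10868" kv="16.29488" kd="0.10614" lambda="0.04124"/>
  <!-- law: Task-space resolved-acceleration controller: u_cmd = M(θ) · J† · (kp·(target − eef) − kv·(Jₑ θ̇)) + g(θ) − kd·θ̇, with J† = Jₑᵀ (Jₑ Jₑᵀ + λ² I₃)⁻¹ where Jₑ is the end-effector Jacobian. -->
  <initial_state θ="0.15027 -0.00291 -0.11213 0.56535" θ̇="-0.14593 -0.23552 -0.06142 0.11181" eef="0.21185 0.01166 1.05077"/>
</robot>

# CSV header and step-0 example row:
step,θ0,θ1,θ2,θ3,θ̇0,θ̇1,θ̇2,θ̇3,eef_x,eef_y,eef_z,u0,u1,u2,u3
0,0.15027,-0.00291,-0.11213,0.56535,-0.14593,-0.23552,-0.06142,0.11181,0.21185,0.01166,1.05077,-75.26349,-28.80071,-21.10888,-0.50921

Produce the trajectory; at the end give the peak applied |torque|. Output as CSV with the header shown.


step,θ0,θ1,θ2,θ3,θ̇0,θ̇1,θ̇2,θ̇3,eef_x,eef_y,eef_z,u0,u1,u2,u3
1,0.13842,0.00995,-0.15042,0.63153,-1.40990,1.93989,-4.96968,7.95686,0.21095,0.01777,1.04900,-89.73517,-16.33746,-11.83861,-0.88207
2,0.10801,0.06140,-0.26443,0.76521,-2.61775,4.82747,-10.08741,9.35346,0.20877,0.03212,1.04299,-94.63690,0.21433,-2.85756,-0.10133
3,0.05959,0.16098,-0.45810,0.89989,-3.78402,8.17144,-15.35444,8.27689,0.20174,0.05335,1.03009,-60.47751,7.73881,-1.52763,0.88136
4,-0.00212,0.29957,-0.71277,1.00797,-4.39389,10.03911,-18.20657,6.31379,0.18842,0.07759,1.00649,-11.23894,5.40734,-5.05973,1.50831
5,-0.06794,0.45230,-0.98877,1.09259,-4.36734,10.28080,-18.49281,5.27354,0.17019,0.10172,0.97171,21.56520,1.88288,-6.40935,1.59414
6,-0.13052,0.60338,-1.26005,1.16795,-3.97797,9.95477,-17.77608,4.89439,0.14979,0.12484,0.92812,37.85734,0.43442,-4.49948,1.38809
7,-0.18592,0.74922,-1.51901,1.24032,-3.40800,9.62542,-16.91887,4.72603,0.12925,0.14724,0.87853,44.65245,0.66599,-0.72296,1.06453
8,-0.23203,0.89137,-1.76609,1.31165,-2.72980,9.47671,-16.20818,4.68441,0.10964,0.16931,0.82520,46.56006,1.77103,3.75076,0.68799
9,-0.26735,1.03308,-2.00424,1.38393,-1.96086,9.57827,-15.73338,4.84110,0.09141,0.19133,0.76984,46.12709,3.24228,8.27479,0.28158
10,-0.29048,1.17843,-2.23723,1.46098,-1.09167,9.97536,-15.52339,5.36216,0.07455,0.21352,0.71381,44.82759,4.86649,12.59255,-0.15344
11,-0.29975,1.33188,-2.46886,1.55004,-0.10667,10.65353,-15.53481,6.54770,0.05871,0.23625,0.65832,43.76005,6.66835,16.77997,-0.64103
12,-0.29359,1.49561,-2.70051,1.66340,0.95215,11.22486,-15.41673,8.71564,0.04305,0.26017,0.60479,44.55090,8.80703,21.30108,-1.22581
13,-0.27233,1.65866,-2.92313,1.81071,1.84907,10.26865,-14.13019,10.74234,0.02634,0.28614,0.55534,49.77937,10.28274,25.96005,-1.79027
14,-0.24053,1.78628,-3.11270,1.96320,2.37256,6.66868,-11.19059,8.91511,0.00849,0.31337,0.51244,53.38256,7.56114,25.75480,-1.71795
15,-0.20224,1.85023,-3.25500,2.06182,2.78701,2.17157,-8.07659,4.04102,-0.00762,0.33851,0.47551,48.04011,4.04788,21.13608,-1.09535
16,-0.15648,1.85576,-3.35898,2.09448,3.36416,-1.20905,-5.96498,0.42765,-0.02022,0.35898,0.44090,44.61837,3.33194,18.73811,-0.68777
17,-0.10000,1.82135,-3.43926,2.08807,4.18291,-3.34278,-4.76019,-1.23584,-0.03057,0.37374,0.40633,49.31617,4.23655,19.72982,-0.60267
18,-0.02902,1.75997,-3.50519,2.06401,5.26680,-4.92619,-3.94302,-1.98361,-0.04031,0.38192,0.37207,65.70231,5.55628,24.01354,-0.66151
19,0.06142,1.67502,-3.55942,2.03155,6.73584,-6.58834,-3.08327,-2.35299,-0.04987,0.38222,0.33975,96.08942,6.19476,31.21074,-0.74277
20,0.17836,1.55953,-3.59757,1.99227,8.74140,-9.10382,-1.65512,-2.84280,-0.05815,0.37275,0.31155,-7.23715,4.40189,5.65660,-0.84920
21,0.29693,1.39477,-3.58735,1.94884,7.11795,-12.54123,2.75541,-2.61752,-0.06280,0.35311,0.28871,-136.41311,9.72164,-22.98652,-1.42597
22,0.36939,1.21079,-3.52335,1.93101,2.74344,-11.47520,5.16763,0.23816,-0.06501,0.33131,0.26939,-121.09064,12.08762,-11.09100,-1.87334
23,0.38292,1.04611,-3.43196,1.94754,-0.83399,-10.26477,6.72411,1.90095,-0.06695,0.31519,0.25145,-89.19299,10.22408,-4.23963,-1.81018
24,0.35189,0.89830,-3.32439,1.97680,-3.26394,-9.37664,7.51096,1.97543,-0.06813,0.30627,0.23394,-66.98429,6.71997,-1.64241,-1.44461
25,0.28963,0.75800,-3.20553,2.00373,-5.01431,-9.28683,8.27683,1.65636,-0.06867,0.30364,0.21725,-47.22975,3.07063,-0.32031,-1.04728
26,0.20559,0.61372,-3.07472,2.02672,-6.16596,-9.87494,9.10168,1.50064,-0.06905,0.30577,0.20163,-21.69019,0.00462,1.83408,-0.71567
27,0.11008,0.45754,-2.93220,2.04859,-6.54830,-10.84020,9.83469,1.53191,-0.07006,0.31148,0.18710,13.59517,-1.43432,5.55557,-0.45494
28,0.01645,0.28666,-2.78092,2.07078,-5.92718,-11.86827,10.32366,1.55234,-0.07235,0.31997,0.17317,51.28062,-0.17257,9.54838,-0.24778
29,-0.06016,0.10207,-2.62469,2.09243,-4.28868,-12.79404,10.61501,1.50263,-0.07595,0.33061,0.15890,81.15520,3.75816,12.26643,-0.08835
30,-0.10611,-0.09491,-2.46475,2.11325,-1.82860,-13.66436,10.94778,1.53741,-0.08057,0.34281,0.14350,103.53525,9.80752,13.90932,0.01884
31,-0.10991,-0.30498,-2.29836,2.13528,1.36879,-14.63276,11.56440,1.76784,-0.08651,0.35605,0.12713,124.70037,18.21749,15.41635,0.07917
32,-0.05943,-0.53034,-2.12063,2.16031,5.45609,-15.73680,12.48687,1.97110,-0.09552,0.36970,0.11157,97.92764,23.15942,11.96978,0.10916
33,0.04801,-0.76165,-1.93632,2.18104,8.91651,-15.31971,12.26418,0.93057,-0.11030,0.38234,0.10172,-124.88873,-10.38223,-10.52827,0.24084
34,0.14970,-0.94189,-1.78896,2.17687,4.47143,-8.69577,7.24018,-1.72436,-0.12796,0.39212,0.10075,-136.41311,-21.98954,-13.07472,0.59878
35,0.17925,-1.03653,-1.70575,2.15769,-0.58554,-3.90935,3.79230,-1.06067,-0.14136,0.39954,0.10073,-112.45251,-15.85832,-8.53169,0.50431
36,0.13788,-1.06592,-1.66931,2.15038,-4.93969,-0.00239,1.03899,-0.06468,-0.14913,0.40616,0.09589,-85.91216,-13.06739,-6.77887,0.36002
37,0.03901,-1.04509,-1.66856,2.15322,-8.23664,2.78674,-0.94541,0.42905,-0.15144,0.41271,0.08670,,,,
# max |u| (N·m): 136.41311


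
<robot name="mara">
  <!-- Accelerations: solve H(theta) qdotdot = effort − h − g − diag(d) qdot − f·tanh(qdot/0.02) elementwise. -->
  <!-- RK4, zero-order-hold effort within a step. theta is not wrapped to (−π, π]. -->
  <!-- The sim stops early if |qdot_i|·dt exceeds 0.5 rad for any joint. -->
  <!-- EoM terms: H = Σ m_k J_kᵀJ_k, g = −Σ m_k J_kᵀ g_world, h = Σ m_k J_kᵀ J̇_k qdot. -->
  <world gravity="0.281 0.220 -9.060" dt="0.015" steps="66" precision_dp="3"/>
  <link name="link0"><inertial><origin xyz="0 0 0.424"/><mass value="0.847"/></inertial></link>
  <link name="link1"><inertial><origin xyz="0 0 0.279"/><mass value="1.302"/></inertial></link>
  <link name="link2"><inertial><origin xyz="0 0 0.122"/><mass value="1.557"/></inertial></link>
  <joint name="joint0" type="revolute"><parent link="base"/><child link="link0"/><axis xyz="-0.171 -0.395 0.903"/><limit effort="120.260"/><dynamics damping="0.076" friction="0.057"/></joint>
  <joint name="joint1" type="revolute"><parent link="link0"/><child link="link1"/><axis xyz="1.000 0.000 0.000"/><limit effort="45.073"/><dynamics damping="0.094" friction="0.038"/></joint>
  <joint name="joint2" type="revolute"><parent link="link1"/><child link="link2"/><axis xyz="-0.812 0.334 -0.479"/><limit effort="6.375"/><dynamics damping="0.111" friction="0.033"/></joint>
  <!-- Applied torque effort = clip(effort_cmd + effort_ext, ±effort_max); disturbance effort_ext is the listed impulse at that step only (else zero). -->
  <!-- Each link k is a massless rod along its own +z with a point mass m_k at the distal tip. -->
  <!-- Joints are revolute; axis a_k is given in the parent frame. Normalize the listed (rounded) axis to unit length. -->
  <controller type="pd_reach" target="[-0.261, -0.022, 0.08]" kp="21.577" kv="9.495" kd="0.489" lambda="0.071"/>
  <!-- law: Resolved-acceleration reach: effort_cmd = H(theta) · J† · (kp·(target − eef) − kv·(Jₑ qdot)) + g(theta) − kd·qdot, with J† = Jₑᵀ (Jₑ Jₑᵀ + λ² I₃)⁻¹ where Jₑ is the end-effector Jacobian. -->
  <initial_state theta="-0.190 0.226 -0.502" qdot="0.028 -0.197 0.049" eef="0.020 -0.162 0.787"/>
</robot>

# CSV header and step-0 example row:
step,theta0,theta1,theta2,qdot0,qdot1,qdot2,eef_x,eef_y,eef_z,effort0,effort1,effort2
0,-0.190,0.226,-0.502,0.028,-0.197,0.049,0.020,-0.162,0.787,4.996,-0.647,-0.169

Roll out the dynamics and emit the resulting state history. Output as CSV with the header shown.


step,theta0,theta1,theta2,qdot0,qdot1,qdot2,eef_x,eef_y,eef_z,effort0,effort1,effort2
1,-0.187,0.223,-0.509,0.441,-0.144,-0.923,0.019,-0.161,0.787,4.366,-1.137,0.437
2,-0.177,0.223,-0.521,0.829,0.092,-0.701,0.017,-0.161,0.787,3.799,-1.445,0.391
3,-0.162,0.225,-0.533,1.137,0.208,-0.869,0.015,-0.160,0.786,3.342,-1.736,0.540
4,-0.143,0.229,-0.546,1.407,0.321,-0.884,0.011,-0.160,0.785,2.952,-1.967,0.599
5,-0.120,0.235,-0.560,1.641,0.401,-0.936,0.006,-0.160,0.784,2.621,-2.164,0.669
6,-0.094,0.241,-0.574,1.849,0.463,-0.972,0.002,-0.160,0.783,2.336,-2.325,0.722
7,-0.065,0.248,-0.589,2.036,0.506,-1.006,-0.004,-0.159,0.782,2.088,-2.458,0.769
8,-0.033,0.256,-0.604,2.207,0.536,-1.038,-0.009,-0.159,0.780,1.869,-2.565,0.810
9,0.001,0.264,-0.620,2.365,0.554,-1.067,-0.015,-0.159,0.778,1.674,-2.649,0.844
10,0.038,0.273,-0.636,2.511,0.561,-1.095,-0.021,-0.159,0.776,1.497,-2.712,0.874
11,0.076,0.281,-0.652,2.648,0.560,-1.122,-0.027,-0.159,0.774,1.335,-2.757,0.899
12,0.117,0.290,-0.669,2.777,0.552,-1.148,-0.033,-0.159,0.772,1.184,-2.783,0.920
13,0.159,0.298,-0.687,2.898,0.538,-1.173,-0.039,-0.159,0.770,1.040,-2.793,0.938
14,0.204,0.306,-0.705,3.012,0.517,-1.198,-0.046,-0.158,0.768,0.903,-2.785,0.953
15,0.250,0.313,-0.723,3.120,0.492,-1.222,-0.052,-0.158,0.765,0.769,-2.760,0.964
16,0.297,0.320,-0.741,3.220,0.462,-1.247,-0.058,-0.158,0.763,0.638,-2.719,0.972
17,0.346,0.327,-0.760,3.312,0.428,-1.271,-0.065,-0.157,0.760,0.508,-2.660,0.978
18,0.397,0.333,-0.779,3.397,0.390,-1.295,-0.071,-0.157,0.758,0.378,-2.584,0.980
19,0.448,0.339,-0.799,3.474,0.349,-1.319,-0.078,-0.157,0.755,0.247,-2.491,0.980
20,0.501,0.344,-0.819,3.542,0.305,-1.343,-0.084,-0.156,0.753,0.114,-2.380,0.977
21,0.554,0.348,-0.839,3.601,0.258,-1.366,-0.091,-0.156,0.750,-0.021,-2.252,0.971
22,0.609,0.351,-0.860,3.650,0.209,-1.389,-0.097,-0.155,0.747,-0.158,-2.107,0.963
23,0.664,0.354,-0.881,3.689,0.159,-1.412,-0.104,-0.155,0.744,-0.297,-1.947,0.952
24,0.719,0.356,-0.902,3.717,0.106,-1.435,-0.111,-0.154,0.741,-0.437,-1.771,0.940
25,0.775,0.357,-0.924,3.734,0.053,-1.457,-0.117,-0.154,0.738,-0.580,-1.580,0.925
26,0.831,0.358,-0.946,3.741,0.000,-1.476,-0.124,-0.154,0.736,-0.724,-1.379,0.907
27,0.887,0.357,-0.968,3.740,-0.047,-1.482,-0.131,-0.154,0.732,-0.871,-1.174,0.883
28,0.943,0.356,-0.990,3.729,-0.096,-1.500,-0.138,-0.153,0.729,-1.017,-0.961,0.864
29,0.999,0.355,-1.013,3.706,-0.146,-1.520,-0.146,-0.154,0.726,-1.161,-0.738,0.845
30,1.054,0.352,-1.036,3.673,-0.194,-1.538,-0.153,-0.154,0.723,-1.305,-0.507,0.825
31,1.109,0.349,-1.059,3.631,-0.241,-1.556,-0.160,-0.154,0.720,-1.446,-0.271,0.804
32,1.163,0.345,-1.082,3.580,-0.287,-1.573,-0.167,-0.155,0.716,-1.584,-0.032,0.783
33,1.217,0.340,-1.106,3.521,-0.330,-1.589,-0.174,-0.156,0.713,-1.718,0.208,0.763
34,1.269,0.335,-1.130,3.454,-0.370,-1.604,-0.181,-0.157,0.709,-1.848,0.447,0.742
35,1.320,0.329,-1.154,3.382,-0.408,-1.618,-0.189,-0.158,0.705,-1.974,0.683,0.722
36,1.370,0.323,-1.178,3.304,-0.441,-1.632,-0.196,-0.159,0.702,-2.093,0.915,0.703
37,1.419,0.316,-1.203,3.223,-0.472,-1.644,-0.203,-0.161,0.698,-2.207,1.141,0.685
38,1.467,0.309,-1.228,3.138,-0.498,-1.656,-0.209,-0.163,0.694,-2.313,1.359,0.668
39,1.513,0.301,-1.253,3.050,-0.520,-1.667,-0.216,-0.165,0.690,-2.413,1.569,0.653
40,1.558,0.293,-1.278,2.962,-0.538,-1.678,-0.222,-0.168,0.686,-2.506,1.771,0.639
41,1.602,0.285,-1.303,2.873,-0.552,-1.688,-0.229,-0.170,0.682,-2.591,1.962,0.628
42,1.645,0.277,-1.328,2.784,-0.562,-1.698,-0.235,-0.173,0.677,-2.669,2.143,0.618
43,1.686,0.268,-1.354,2.695,-0.568,-1.708,-0.240,-0.175,0.673,-2.739,2.314,0.611
44,1.725,0.260,-1.380,2.609,-0.569,-1.717,-0.246,-0.178,0.669,-2.801,2.475,0.605
45,1.764,0.251,-1.405,2.524,-0.567,-1.726,-0.251,-0.181,0.665,-2.856,2.624,0.602
46,1.801,0.243,-1.431,2.441,-0.561,-1.735,-0.256,-0.184,0.660,-2.904,2.764,0.600
47,1.837,0.234,-1.457,2.361,-0.551,-1.743,-0.261,-0.188,0.656,-2.945,2.893,0.601
48,1.872,0.226,-1.484,2.284,-0.538,-1.752,-0.265,-0.191,0.651,-2.979,3.013,0.604
49,1.906,0.218,-1.510,2.210,-0.521,-1.760,-0.269,-0.194,0.647,-3.008,3.123,0.609
50,1.938,0.211,-1.536,2.140,-0.501,-1.768,-0.273,-0.197,0.643,-3.030,3.224,0.616
51,1.970,0.203,-1.563,2.073,-0.478,-1.775,-0.276,-0.200,0.638,-3.047,3.316,0.625
52,2.001,0.196,-1.589,2.009,-0.451,-1.782,-0.280,-0.203,0.634,-3.059,3.400,0.635
53,2.030,0.190,-1.616,1.949,-0.422,-1.789,-0.282,-0.206,0.630,-3.066,3.476,0.647
54,2.059,0.184,-1.643,1.892,-0.390,-1.795,-0.285,-0.209,0.625,-3.069,3.544,0.661
55,2.087,0.178,-1.670,1.838,-0.355,-1.800,-0.288,-0.212,0.621,-3.068,3.606,0.676
56,2.114,0.173,-1.697,1.788,-0.317,-1.805,-0.290,-0.215,0.617,-3.064,3.660,0.692
57,2.141,0.169,-1.724,1.741,-0.277,-1.808,-0.292,-0.218,0.613,-3.056,3.708,0.710
58,2.166,0.165,-1.751,1.697,-0.234,-1.811,-0.293,-0.220,0.608,-3.046,3.750,0.729
59,2.192,0.162,-1.778,1.656,-0.189,-1.813,-0.295,-0.222,0.604,-3.033,3.785,0.748
60,2.216,0.159,-1.806,1.618,-0.142,-1.814,-0.296,-0.225,0.600,-3.018,3.815,0.769
61,2.240,0.157,-1.833,1.583,-0.092,-1.814,-0.297,-0.227,0.596,-3.001,3.838,0.790
62,2.264,0.156,-1.860,1.550,-0.040,-1.812,-0.298,-0.229,0.592,-2.983,3.856,0.812
63,2.287,0.156,-1.887,1.519,0.013,-1.810,-0.299,-0.231,0.588,-2.962,3.872,0.834
64,2.309,0.157,-1.914,1.488,0.064,-1.806,-0.299,-0.232,0.585,-2.940,3.891,0.857
65,2.331,0.158,-1.941,1.460,0.117,-1.801,-0.299,-0.234,0.581,-2.918,3.902,0.880
66,2.353,0.160,-1.968,1.434,0.174,-1.793,-0.300,-0.235,0.577,,,


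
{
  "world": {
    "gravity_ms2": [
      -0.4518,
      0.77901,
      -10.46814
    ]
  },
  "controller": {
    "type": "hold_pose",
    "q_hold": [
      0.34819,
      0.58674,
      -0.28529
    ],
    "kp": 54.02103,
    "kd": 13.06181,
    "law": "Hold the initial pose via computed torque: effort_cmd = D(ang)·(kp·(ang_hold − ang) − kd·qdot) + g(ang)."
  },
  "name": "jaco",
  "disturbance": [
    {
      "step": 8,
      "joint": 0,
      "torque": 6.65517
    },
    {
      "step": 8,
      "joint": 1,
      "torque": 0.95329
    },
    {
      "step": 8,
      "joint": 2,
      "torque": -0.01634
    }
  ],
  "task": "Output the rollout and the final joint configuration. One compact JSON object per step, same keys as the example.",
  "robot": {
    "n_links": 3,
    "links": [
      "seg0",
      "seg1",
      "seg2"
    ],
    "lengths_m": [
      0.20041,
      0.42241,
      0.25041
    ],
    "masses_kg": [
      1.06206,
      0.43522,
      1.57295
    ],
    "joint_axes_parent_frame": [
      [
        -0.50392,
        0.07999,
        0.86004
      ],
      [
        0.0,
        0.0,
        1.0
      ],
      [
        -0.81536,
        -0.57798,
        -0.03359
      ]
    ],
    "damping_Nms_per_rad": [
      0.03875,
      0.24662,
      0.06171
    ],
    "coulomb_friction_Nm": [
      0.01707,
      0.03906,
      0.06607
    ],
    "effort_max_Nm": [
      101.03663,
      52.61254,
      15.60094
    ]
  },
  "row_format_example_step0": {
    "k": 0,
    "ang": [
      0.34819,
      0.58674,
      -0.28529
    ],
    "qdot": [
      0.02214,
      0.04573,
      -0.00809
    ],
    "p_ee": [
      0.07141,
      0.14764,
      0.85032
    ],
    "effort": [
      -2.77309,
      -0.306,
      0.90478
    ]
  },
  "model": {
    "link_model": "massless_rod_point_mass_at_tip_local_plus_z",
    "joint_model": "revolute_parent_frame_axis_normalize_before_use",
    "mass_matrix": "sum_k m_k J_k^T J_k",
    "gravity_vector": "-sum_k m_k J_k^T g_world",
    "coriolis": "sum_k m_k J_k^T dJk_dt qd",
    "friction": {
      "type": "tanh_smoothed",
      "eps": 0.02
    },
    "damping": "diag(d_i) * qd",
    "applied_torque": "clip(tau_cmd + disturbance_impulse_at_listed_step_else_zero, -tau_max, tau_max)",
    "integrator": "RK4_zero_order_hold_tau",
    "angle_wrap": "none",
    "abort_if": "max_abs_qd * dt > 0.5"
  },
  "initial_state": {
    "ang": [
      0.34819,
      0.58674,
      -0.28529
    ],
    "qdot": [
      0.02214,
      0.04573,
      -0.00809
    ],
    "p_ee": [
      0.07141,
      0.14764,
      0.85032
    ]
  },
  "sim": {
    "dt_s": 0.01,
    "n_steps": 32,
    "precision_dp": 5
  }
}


{"k":1,"ang":[0.34865,0.58512,-0.28545],"qdot":[-0.03359,0.4633,0.01109],"p_ee":[0.07141,0.14775,0.85029],"effort":[-2.76031,-0.30993,0.90473]}
{"k":2,"ang":[0.34905,0.58378,-0.28562],"qdot":[-0.07232,0.75577,0.01762],"p_ee":[0.07142,0.14784,0.85026],"effort":[-2.75164,-0.31319,0.91386]}
{"k":3,"ang":[0.34939,0.58275,-0.28584],"qdot":[-0.09681,0.94166,0.01491],"p_ee":[0.07145,0.14793,0.85023],"effort":[-2.74592,-0.31578,0.92939]}
{"k":4,"ang":[0.34969,0.58196,-0.28617],"qdot":[-0.11142,1.05307,0.00668],"p_ee":[0.07151,0.14802,0.8502],"effort":[-2.74228,-0.31793,0.94869]}
{"k":5,"ang":[0.34996,0.58134,-0.28661],"qdot":[-0.11909,1.11065,-0.00396],"p_ee":[0.0716,0.14809,0.85015],"effort":[-2.73986,-0.3197,0.96916]}
{"k":6,"ang":[0.35021,0.58088,-0.28717],"qdot":[-0.12177,1.12806,-0.01465],"p_ee":[0.07171,0.14817,0.8501],"effort":[-2.73793,-0.32106,0.98857]}
{"k":7,"ang":[0.35044,0.58053,-0.28782],"qdot":[-0.12124,1.11826,-0.02397],"p_ee":[0.07185,0.14824,0.85004],"effort":[-2.73601,-0.32206,1.00571]}
{"k":8,"ang":[0.35066,0.58025,-0.28855],"qdot":[-0.11888,1.09215,-0.03116],"p_ee":[0.07201,0.14831,0.84998],"effort":[3.92132,0.63054,1.00369]}
{"k":9,"ang":[0.3511,0.5841,-0.28938],"qdot":[0.05365,0.90479,-0.08123],"p_ee":[0.0722,0.14877,0.84984],"effort":[-3.61729,-0.43251,1.01704]}
{"k":10,"ang":[0.3527,0.58387,-0.29051],"qdot":[0.03001,0.91299,-0.06963],"p_ee":[0.07238,0.14951,0.84964],"effort":[-3.53726,-0.42389,1.02042]}
{"k":11,"ang":[0.35406,0.58372,-0.29153],"qdot":[0.01169,0.89589,-0.05994],"p_ee":[0.07254,0.15014,0.84946],"effort":[-3.46278,-0.41542,1.02325]}
{"k":12,"ang":[0.35524,0.5836,-0.29244],"qdot":[-0.00354,0.86981,-0.05118],"p_ee":[0.07268,0.15069,0.8493],"effort":[-3.39351,-0.4073,1.02532]}
{"k":13,"ang":[0.35624,0.58347,-0.29327],"qdot":[-0.01699,0.84415,-0.04316],"p_ee":[0.07282,0.15115,0.84916],"effort":[-3.32928,-0.39967,1.02692]}
{"k":14,"ang":[0.35709,0.58331,-0.29402],"qdot":[-0.02895,0.82012,-0.03598],"p_ee":[0.07294,0.15154,0.84904],"effort":[-3.26975,-0.39253,1.0284]}
{"k":15,"ang":[0.35781,0.58314,-0.29469],"qdot":[-0.0395,0.79706,-0.02967],"p_ee":[0.07306,0.15186,0.84894],"effort":[-3.21452,-0.38585,1.02987]}
{"k":16,"ang":[0.3584,0.58295,-0.29529],"qdot":[-0.04884,0.77546,-0.02403],"p_ee":[0.07316,0.15212,0.84885],"effort":[-3.16328,-0.37962,1.03125]}
{"k":17,"ang":[0.35887,0.58275,-0.29583],"qdot":[-0.05718,0.75594,-0.01893],"p_ee":[0.07326,0.15232,0.84878],"effort":[-3.11578,-0.3738,1.03246]}
{"k":18,"ang":[0.35925,0.58254,-0.29632],"qdot":[-0.06466,0.73884,-0.01424],"p_ee":[0.07336,0.15248,0.84872],"effort":[-3.0718,-0.3684,1.03349]}
{"k":19,"ang":[0.35954,0.58232,-0.29676],"qdot":[-0.07139,0.7242,-0.00993],"p_ee":[0.07344,0.1526,0.84866],"effort":[-3.03114,-0.3634,1.03435]}
{"k":20,"ang":[0.35975,0.58208,-0.29716],"qdot":[-0.07743,0.71186,-0.006],"p_ee":[0.07352,0.15267,0.84862],"effort":[-2.99361,-0.35878,1.0351]}
{"k":21,"ang":[0.3599,0.58184,-0.29752],"qdot":[-0.08284,0.70151,-0.00244],"p_ee":[0.0736,0.15272,0.84859],"effort":[-2.95903,-0.35452,1.03577]}
{"k":22,"ang":[0.35998,0.58158,-0.29784],"qdot":[-0.08763,0.69276,0.00075],"p_ee":[0.07367,0.15273,0.84856],"effort":[-2.92721,-0.3506,1.0364]}
{"k":23,"ang":[0.36001,0.58132,-0.29813],"qdot":[-0.09182,0.68522,0.00361],"p_ee":[0.07373,0.15272,0.84854],"effort":[-2.898,-0.347,1.03699]}
{"k":24,"ang":[0.35999,0.58105,-0.29839],"qdot":[-0.09545,0.67853,0.00616],"p_ee":[0.0738,0.15268,0.84853],"effort":[-2.87121,-0.3437,1.03754]}
{"k":25,"ang":[0.35993,0.58078,-0.29862],"qdot":[-0.09854,0.67246,0.00844],"p_ee":[0.07385,0.15263,0.84852],"effort":[-2.84668,-0.34067,1.03802]}
{"k":26,"ang":[0.35984,0.5805,-0.29884],"qdot":[-0.10112,0.66683,0.01048],"p_ee":[0.07391,0.15256,0.84852],"effort":[-2.82428,-0.3379,1.03843]}
{"k":27,"ang":[0.35971,0.58023,-0.29903],"qdot":[-0.10325,0.66156,0.01232],"p_ee":[0.07396,0.15247,0.84852],"effort":[-2.80384,-0.33536,1.03875]}
{"k":28,"ang":[0.35957,0.57995,-0.29921],"qdot":[-0.10497,0.6566,0.01398],"p_ee":[0.07401,0.15238,0.84852],"effort":[-2.78524,-0.33305,1.03898]}
{"k":29,"ang":[0.3594,0.57966,-0.29936],"qdot":[-0.10631,0.65193,0.01549],"p_ee":[0.07406,0.15227,0.84853],"effort":[-2.76833,-0.33094,1.03911]}
{"k":30,"ang":[0.35921,0.57938,-0.29951],"qdot":[-0.10733,0.64756,0.01687],"p_ee":[0.0741,0.15215,0.84854],"effort":[-2.75299,-0.32903,1.03916]}
{"k":31,"ang":[0.35901,0.57909,-0.29964],"qdot":[-0.10807,0.6435,0.01813],"p_ee":[0.07415,0.15203,0.84855],"effort":[-2.73911,-0.32729,1.03912]}
{"k":32,"ang":[0.3588,0.57881,-0.29975],"qdot":[-0.10855,0.63974,0.01928],"p_ee":[0.07419,0.1519,0.84856]}
{"summary": "final ang (rad): 0.35880 0.57881 -0.29975"}


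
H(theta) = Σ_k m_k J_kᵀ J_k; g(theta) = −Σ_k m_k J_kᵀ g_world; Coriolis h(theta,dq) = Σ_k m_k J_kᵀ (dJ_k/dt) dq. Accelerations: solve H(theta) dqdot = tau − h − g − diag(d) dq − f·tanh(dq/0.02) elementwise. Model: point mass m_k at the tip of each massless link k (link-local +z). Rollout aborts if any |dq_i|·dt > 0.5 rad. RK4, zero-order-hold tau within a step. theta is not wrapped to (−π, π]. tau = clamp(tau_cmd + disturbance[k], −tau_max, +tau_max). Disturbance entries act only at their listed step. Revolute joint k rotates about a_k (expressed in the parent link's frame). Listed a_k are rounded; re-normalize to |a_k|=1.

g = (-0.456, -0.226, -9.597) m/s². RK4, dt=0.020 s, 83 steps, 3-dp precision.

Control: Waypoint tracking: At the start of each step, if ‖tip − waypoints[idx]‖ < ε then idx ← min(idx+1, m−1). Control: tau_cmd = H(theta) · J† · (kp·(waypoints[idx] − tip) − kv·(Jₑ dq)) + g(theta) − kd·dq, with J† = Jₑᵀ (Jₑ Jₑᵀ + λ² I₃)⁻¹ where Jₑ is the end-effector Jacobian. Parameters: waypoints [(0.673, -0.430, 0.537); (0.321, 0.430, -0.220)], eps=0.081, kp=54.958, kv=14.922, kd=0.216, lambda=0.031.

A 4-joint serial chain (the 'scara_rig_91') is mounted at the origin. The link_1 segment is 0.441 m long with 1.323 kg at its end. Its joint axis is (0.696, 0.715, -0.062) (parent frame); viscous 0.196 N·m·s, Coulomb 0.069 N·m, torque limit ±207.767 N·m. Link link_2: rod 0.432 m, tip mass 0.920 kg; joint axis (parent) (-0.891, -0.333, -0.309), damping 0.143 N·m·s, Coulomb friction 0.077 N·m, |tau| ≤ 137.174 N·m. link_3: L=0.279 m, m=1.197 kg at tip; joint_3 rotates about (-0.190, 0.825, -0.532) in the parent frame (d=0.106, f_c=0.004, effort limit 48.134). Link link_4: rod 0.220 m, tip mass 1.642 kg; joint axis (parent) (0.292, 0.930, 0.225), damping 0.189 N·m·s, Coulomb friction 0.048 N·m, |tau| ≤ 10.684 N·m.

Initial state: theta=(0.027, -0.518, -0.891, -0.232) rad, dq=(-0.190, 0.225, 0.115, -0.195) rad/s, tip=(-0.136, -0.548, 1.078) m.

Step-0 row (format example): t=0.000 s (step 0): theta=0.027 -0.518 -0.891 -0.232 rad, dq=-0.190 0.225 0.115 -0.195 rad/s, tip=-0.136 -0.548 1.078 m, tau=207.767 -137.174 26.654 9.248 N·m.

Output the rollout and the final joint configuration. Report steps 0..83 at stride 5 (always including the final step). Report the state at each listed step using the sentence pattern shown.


t=0.100 s (step 5): theta=0.014 -0.894 -0.231 -1.301 rad, dq=1.079 -2.686 4.991 -7.811 rad/s, tip=0.032 -0.549 1.004 m, tau=-27.915 19.080 1.733 -1.153 N·m.
t=0.200 s (step 10): theta=0.121 -1.100 0.226 -1.826 rad, dq=0.955 -1.529 4.387 -3.107 rad/s, tip=0.262 -0.563 0.870 m, tau=-52.397 33.748 -1.894 -0.942 N·m.
t=0.300 s (step 15): theta=0.199 -1.216 0.642 -1.987 rad, dq=0.611 -0.854 3.813 -0.420 rad/s, tip=0.424 -0.548 0.753 m, tau=-46.035 29.660 -3.762 -0.277 N·m.
t=0.400 s (step 20): theta=0.246 -1.282 0.966 -1.968 rad, dq=0.346 -0.497 2.629 0.573 rad/s, tip=0.524 -0.519 0.667 m, tau=-38.522 25.296 -4.637 -0.249 N·m.
t=0.500 s (step 25): theta=0.272 -1.318 1.173 -1.901 rad, dq=0.204 -0.228 1.587 0.691 rad/s, tip=0.582 -0.490 0.611 m, tau=-33.250 21.726 -4.592 -0.429 N·m.
t=0.600 s (step 30): theta=0.289 -1.330 1.297 -1.838 rad, dq=0.147 -0.013 0.955 0.550 rad/s, tip=0.615 -0.469 0.577 m, tau=-10.037 -49.863 41.847 -9.391 N·m.
t=0.700 s (step 35): theta=0.210 -1.734 1.720 -2.054 rad, dq=-0.615 -6.011 5.756 -1.862 rad/s, tip=0.576 -0.300 0.424 m, tau=-20.037 5.130 1.851 -0.845 N·m.
t=0.800 s (step 40): theta=0.301 -2.394 2.230 -2.083 rad, dq=3.104 -6.997 4.341 0.921 rad/s, tip=0.510 -0.073 0.231 m, tau=-11.275 4.941 -0.004 -0.753 N·m.
t=0.900 s (step 45): theta=0.953 -3.261 2.664 -1.965 rad, dq=3.212 -9.957 -0.708 -4.397 rad/s, tip=0.487 0.019 0.175 m, tau=-50.670 29.801 -9.303 -2.464 N·m.
t=1.000 s (step 50): theta=0.978 -3.808 2.056 -2.509 rad, dq=0.694 -2.634 -9.049 -3.839 rad/s, tip=0.464 0.100 0.168 m, tau=-2.763 14.753 -3.742 0.513 N·m.
t=1.100 s (step 55): theta=1.102 -3.868 1.232 -2.570 rad, dq=1.397 0.816 -5.940 2.031 rad/s, tip=0.437 0.201 0.090 m, tau=-8.846 -15.756 4.289 -2.398 N·m.
t=1.200 s (step 60): theta=1.246 -3.759 0.888 -2.298 rad, dq=1.440 1.139 -1.596 2.708 rad/s, tip=0.387 0.276 -0.015 m, tau=-9.719 -23.149 3.124 -1.659 N·m.
t=1.300 s (step 65): theta=1.384 -3.657 0.809 -2.072 rad, dq=1.315 0.885 -0.254 1.833 rad/s, tip=0.356 0.319 -0.088 m, tau=-9.234 -22.081 1.052 -0.548 N·m.
t=1.400 s (step 70): theta=1.511 -3.582 0.809 -1.923 rad, dq=1.244 0.629 0.188 1.182 rad/s, tip=0.339 0.348 -0.135 m, tau=-8.515 -20.609 -0.023 -0.053 N·m.
t=1.500 s (step 75): theta=1.633 -3.529 0.838 -1.828 rad, dq=1.179 0.433 0.371 0.740 rad/s, tip=0.330 0.369 -0.166 m, tau=-8.086 -19.159 -0.741 0.186 N·m.
t=1.600 s (step 80): theta=1.746 -3.494 0.879 -1.769 rad, dq=1.083 0.289 0.438 0.445 rad/s, tip=0.324 0.386 -0.186 m, tau=-7.764 -17.741 -1.318 0.315 N·m.
t=1.660 s (step 83): theta=1.809 -3.478 0.906 -1.747 rad, dq=1.011 0.222 0.444 0.321 rad/s, tip=0.322 0.394 -0.194 m.
final theta (rad): 1.809 -3.478 0.906 -1.747


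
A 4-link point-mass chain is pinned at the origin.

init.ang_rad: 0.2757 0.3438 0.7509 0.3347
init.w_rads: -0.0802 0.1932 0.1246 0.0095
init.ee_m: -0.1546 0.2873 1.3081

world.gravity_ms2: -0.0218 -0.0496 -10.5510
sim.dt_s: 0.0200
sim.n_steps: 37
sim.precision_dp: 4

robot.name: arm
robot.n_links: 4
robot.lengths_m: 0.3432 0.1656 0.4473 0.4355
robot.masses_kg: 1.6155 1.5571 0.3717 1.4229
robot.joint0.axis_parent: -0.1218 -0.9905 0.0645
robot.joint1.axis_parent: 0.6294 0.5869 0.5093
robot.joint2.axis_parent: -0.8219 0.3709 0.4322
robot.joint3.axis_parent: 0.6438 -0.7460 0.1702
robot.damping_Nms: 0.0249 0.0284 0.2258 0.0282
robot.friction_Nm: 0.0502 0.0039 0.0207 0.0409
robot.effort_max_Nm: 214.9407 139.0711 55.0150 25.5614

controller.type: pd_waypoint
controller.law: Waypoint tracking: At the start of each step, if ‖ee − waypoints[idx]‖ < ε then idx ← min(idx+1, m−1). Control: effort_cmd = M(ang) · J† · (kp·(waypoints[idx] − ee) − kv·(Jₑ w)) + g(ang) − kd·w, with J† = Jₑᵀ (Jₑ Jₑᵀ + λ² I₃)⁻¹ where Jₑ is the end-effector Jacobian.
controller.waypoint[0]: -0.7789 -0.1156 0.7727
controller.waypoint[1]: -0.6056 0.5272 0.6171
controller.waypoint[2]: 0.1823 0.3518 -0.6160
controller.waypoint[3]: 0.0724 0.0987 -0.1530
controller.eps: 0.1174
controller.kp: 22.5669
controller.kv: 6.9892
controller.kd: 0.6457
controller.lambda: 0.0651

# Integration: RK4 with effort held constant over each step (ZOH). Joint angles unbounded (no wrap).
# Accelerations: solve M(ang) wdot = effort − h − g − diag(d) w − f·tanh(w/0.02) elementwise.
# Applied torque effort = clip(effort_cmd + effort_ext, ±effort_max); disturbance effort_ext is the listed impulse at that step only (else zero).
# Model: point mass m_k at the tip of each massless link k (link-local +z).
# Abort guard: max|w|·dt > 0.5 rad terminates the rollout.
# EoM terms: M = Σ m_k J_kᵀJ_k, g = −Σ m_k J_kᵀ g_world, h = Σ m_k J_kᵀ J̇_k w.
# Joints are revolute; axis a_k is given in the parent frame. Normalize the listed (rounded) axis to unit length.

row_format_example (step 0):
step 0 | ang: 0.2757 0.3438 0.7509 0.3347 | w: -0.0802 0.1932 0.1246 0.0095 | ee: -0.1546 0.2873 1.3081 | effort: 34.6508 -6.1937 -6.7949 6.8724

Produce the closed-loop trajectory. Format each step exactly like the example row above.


step 1 | ang: 0.2775 0.3542 0.7624 0.3473 | w: 0.2528 0.8132 0.9936 1.2278 | ee: -0.1542 0.2855 1.3072 | effort: 28.5878 -5.4785 -6.6527 5.1715
step 2 | ang: 0.2844 0.3699 0.7822 0.3748 | w: 0.4357 0.7465 0.9826 1.5372 | ee: -0.1599 0.2815 1.3050 | effort: 22.9512 -4.3769 -5.9838 4.1780
step 3 | ang: 0.2946 0.3837 0.8011 0.4076 | w: 0.5835 0.6273 0.9098 1.7486 | ee: -0.1709 0.2761 1.3022 | effort: 17.8439 -3.3193 -5.4643 3.3729
step 4 | ang: 0.3075 0.3950 0.8184 0.4440 | w: 0.7067 0.4999 0.8239 1.9121 | ee: -0.1864 0.2693 1.2986 | effort: 13.2210 -2.3178 -5.0919 2.7000
step 5 | ang: 0.3227 0.4037 0.8339 0.4834 | w: 0.8102 0.3765 0.7301 2.0316 | ee: -0.2055 0.2615 1.2943 | effort: 9.0217 -1.3663 -4.8281 2.1336
step 6 | ang: 0.3397 0.4101 0.8474 0.5247 | w: 0.8980 0.2651 0.6309 2.1087 | ee: -0.2275 0.2527 1.2889 | effort: 5.1849 -0.4616 -4.6346 1.6518
step 7 | ang: 0.3584 0.4145 0.8590 0.5671 | w: 0.9725 0.1704 0.5288 2.1469 | ee: -0.2519 0.2432 1.2825 | effort: 1.6570 0.3975 -4.4780 1.2351
step 8 | ang: 0.3785 0.4171 0.8685 0.6100 | w: 1.0355 0.0937 0.4261 2.1513 | ee: -0.2782 0.2329 1.2750 | effort: -1.6045 1.2110 -4.3316 0.8672
step 9 | ang: 0.3997 0.4183 0.8760 0.6528 | w: 1.0876 0.0343 0.3250 2.1281 | ee: -0.3057 0.2220 1.2663 | effort: -4.6304 1.9792 -4.1767 0.5347
step 10 | ang: 0.4219 0.4186 0.8815 0.6948 | w: 1.1296 -0.0092 0.2278 2.0831 | ee: -0.3342 0.2106 1.2565 | effort: -7.4408 2.7013 -4.0016 0.2282
step 11 | ang: 0.4448 0.4181 0.8851 0.7358 | w: 1.1620 -0.0386 0.1360 2.0215 | ee: -0.3633 0.1987 1.2456 | effort: -10.0490 3.3775 -3.8005 -0.0587
step 12 | ang: 0.4683 0.4171 0.8869 0.7755 | w: 1.1845 -0.0592 0.0496 1.9486 | ee: -0.3925 0.1865 1.2336 | effort: -12.4668 4.0113 -3.5712 -0.3305
step 13 | ang: 0.4921 0.4159 0.8872 0.8136 | w: 1.1982 -0.0702 -0.0274 1.8702 | ee: -0.4217 0.1740 1.2207 | effort: -14.6978 4.6021 -3.3193 -0.5905
step 14 | ang: 0.5161 0.4145 0.8860 0.8502 | w: 1.2043 -0.0724 -0.0931 1.7899 | ee: -0.4505 0.1613 1.2068 | effort: -16.7452 5.1498 -3.0511 -0.8398
step 15 | ang: 0.5402 0.4131 0.8835 0.8851 | w: 1.2016 -0.0737 -0.1544 1.7056 | ee: -0.4788 0.1486 1.1922 | effort: -18.6218 5.6612 -2.7631 -1.0756
step 16 | ang: 0.5641 0.4116 0.8799 0.9183 | w: 1.1910 -0.0736 -0.2092 1.6203 | ee: -0.5063 0.1357 1.1770 | effort: -20.3313 6.1359 -2.4618 -1.2985
step 17 | ang: 0.5878 0.4102 0.8752 0.9499 | w: 1.1737 -0.0720 -0.2567 1.5360 | ee: -0.5329 0.1229 1.1611 | effort: -21.8785 6.5743 -2.1533 -1.5086
step 18 | ang: 0.6111 0.4089 0.8697 0.9797 | w: 1.1504 -0.0693 -0.2965 1.4543 | ee: -0.5584 0.1102 1.1449 | effort: -23.2692 6.9770 -1.8430 -1.7058
step 19 | ang: 0.6338 0.4076 0.8635 1.0080 | w: 1.1220 -0.0658 -0.3286 1.3761 | ee: -0.5829 0.0976 1.1283 | effort: -24.5097 7.3448 -1.5355 -1.8900
step 20 | ang: 0.6559 0.4063 0.8567 1.0347 | w: 1.0893 -0.0618 -0.3533 1.3021 | ee: -0.6061 0.0852 1.1116 | effort: -25.6070 7.6783 -1.2348 -2.0611
step 21 | ang: 0.6774 0.4052 0.8495 1.0601 | w: 1.0529 -0.0576 -0.3709 1.2326 | ee: -0.6280 0.0731 1.0947 | effort: -26.5689 7.9784 -0.9444 -2.2190
step 22 | ang: 0.6980 0.4042 0.8420 1.0840 | w: 1.0136 -0.0532 -0.3820 1.1680 | ee: -0.6486 0.0613 1.0779 | effort: -27.4031 8.2461 -0.6669 -2.3639
step 23 | ang: 0.7179 0.4032 0.8344 1.1068 | w: 0.9721 -0.0488 -0.3872 1.1081 | ee: -0.6679 0.0499 1.0612 | effort: -28.1179 8.4823 -0.4045 -2.4961
step 24 | ang: 0.7369 0.4023 0.8266 1.1284 | w: 0.9288 -0.0444 -0.3870 1.0529 | ee: -0.6859 0.0388 1.0448 | effort: -28.7217 8.6880 -0.1585 -2.6160
step 25 | ang: 0.7551 0.4015 0.8190 1.1489 | w: 0.8844 -0.0402 -0.3821 1.0021 | ee: -0.7026 0.0281 1.0286 | effort: -29.2229 8.8645 0.0701 -2.7240
step 26 | ang: 0.7723 0.4008 0.8114 1.1685 | w: 0.8392 -0.0361 -0.3733 0.9556 | ee: -0.7179 0.0178 1.0128 | effort: -29.6298 9.0132 0.2808 -2.8207
step 27 | ang: 0.7887 0.4001 0.8041 1.1871 | w: 0.7938 -0.0321 -0.3610 0.9129 | ee: -0.7320 0.0079 0.9974 | effort: -29.9507 9.1355 0.4733 -2.9068
step 28 | ang: 0.8041 0.3996 0.7971 1.2050 | w: 0.7485 -0.0283 -0.3460 0.8737 | ee: -0.7448 -0.0015 0.9826 | effort: -30.1935 9.2329 0.6481 -2.9829
step 29 | ang: 0.8186 0.3991 0.7904 1.2221 | w: 0.7036 -0.0247 -0.3287 0.8376 | ee: -0.7565 -0.0104 0.9682 | effort: -30.3661 9.3072 0.8054 -3.0498
step 30 | ang: 0.8323 0.3987 0.7840 1.2385 | w: 0.6593 -0.0212 -0.3097 0.8042 | ee: -0.7671 -0.0189 0.9545 | effort: -30.4758 9.3600 0.9460 -3.1081
step 31 | ang: 0.8450 0.3983 0.7780 1.2543 | w: 0.6160 -0.0179 -0.2895 0.7733 | ee: -0.7765 -0.0270 0.9414 | effort: -30.5298 9.3931 1.0706 -3.1585
step 32 | ang: 0.8569 0.3980 0.7725 1.2694 | w: 0.5738 -0.0148 -0.2684 0.7445 | ee: -0.7850 -0.0346 0.9289 | effort: -30.5347 9.4083 1.1801 -3.2019
step 33 | ang: 0.8680 0.3978 0.7673 1.2840 | w: 0.5329 -0.0119 -0.2469 0.7174 | ee: -0.7925 -0.0418 0.9170 | effort: -30.4968 9.4074 1.2756 -3.2387
step 34 | ang: 0.8783 0.3976 0.7626 1.2981 | w: 0.4934 -0.0091 -0.2252 0.6919 | ee: -0.7991 -0.0485 0.9058 | effort: -30.4220 9.3921 1.3580 -3.2697
step 35 | ang: 0.8878 0.3974 0.7584 1.3117 | w: 0.4555 -0.0065 -0.2037 0.6677 | ee: -0.8049 -0.0548 0.8953 | effort: -30.3155 9.3641 1.4284 -3.2955
step 36 | ang: 0.8965 0.3973 0.7545 1.3248 | w: 0.4191 -0.0041 -0.1825 0.6445 | ee: -0.8100 -0.0608 0.8854 | effort: -30.1825 9.3250 1.4877 -3.3166
step 37 | ang: 0.9046 0.3973 0.7511 1.3375 | w: 0.3843 -0.0019 -0.1619 0.6223 | ee: -0.8143 -0.0663 0.8761


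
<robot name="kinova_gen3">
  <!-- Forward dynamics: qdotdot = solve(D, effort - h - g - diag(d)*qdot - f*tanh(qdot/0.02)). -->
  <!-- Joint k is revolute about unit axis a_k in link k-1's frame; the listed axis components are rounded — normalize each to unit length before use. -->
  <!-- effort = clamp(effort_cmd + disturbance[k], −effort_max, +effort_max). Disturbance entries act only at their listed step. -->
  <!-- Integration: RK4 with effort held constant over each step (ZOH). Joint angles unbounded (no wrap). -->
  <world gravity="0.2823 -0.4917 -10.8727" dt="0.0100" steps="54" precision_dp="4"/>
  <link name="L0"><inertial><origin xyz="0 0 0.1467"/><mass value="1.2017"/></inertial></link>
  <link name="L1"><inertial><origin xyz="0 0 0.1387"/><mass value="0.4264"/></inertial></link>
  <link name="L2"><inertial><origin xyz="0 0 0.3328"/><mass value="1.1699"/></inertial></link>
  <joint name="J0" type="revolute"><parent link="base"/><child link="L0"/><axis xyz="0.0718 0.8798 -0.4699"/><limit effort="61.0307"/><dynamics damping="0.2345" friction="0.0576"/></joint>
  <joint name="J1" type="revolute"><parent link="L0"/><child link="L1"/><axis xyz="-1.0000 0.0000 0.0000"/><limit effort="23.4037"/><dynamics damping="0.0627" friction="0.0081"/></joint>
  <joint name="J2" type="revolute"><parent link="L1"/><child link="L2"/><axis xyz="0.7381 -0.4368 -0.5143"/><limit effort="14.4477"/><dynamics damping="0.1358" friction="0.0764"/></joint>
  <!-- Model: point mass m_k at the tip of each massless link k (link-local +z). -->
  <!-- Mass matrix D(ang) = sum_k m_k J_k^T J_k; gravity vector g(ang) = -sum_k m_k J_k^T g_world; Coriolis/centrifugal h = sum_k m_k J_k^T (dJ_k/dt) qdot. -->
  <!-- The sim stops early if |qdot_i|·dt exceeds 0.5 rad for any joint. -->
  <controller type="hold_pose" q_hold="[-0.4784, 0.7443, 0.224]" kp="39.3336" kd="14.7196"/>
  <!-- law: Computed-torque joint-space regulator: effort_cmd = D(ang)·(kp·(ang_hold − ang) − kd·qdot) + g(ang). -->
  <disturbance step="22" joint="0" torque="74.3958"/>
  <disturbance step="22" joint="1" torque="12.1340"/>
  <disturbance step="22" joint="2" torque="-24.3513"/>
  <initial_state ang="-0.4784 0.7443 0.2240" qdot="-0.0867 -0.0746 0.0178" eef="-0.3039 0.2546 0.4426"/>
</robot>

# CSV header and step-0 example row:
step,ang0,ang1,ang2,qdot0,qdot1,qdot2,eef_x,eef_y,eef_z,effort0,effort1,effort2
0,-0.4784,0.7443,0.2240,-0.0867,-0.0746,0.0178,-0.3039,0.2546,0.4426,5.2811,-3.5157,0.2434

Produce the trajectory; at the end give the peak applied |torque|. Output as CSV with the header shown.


step,ang0,ang1,ang2,qdot0,qdot1,qdot2,eef_x,eef_y,eef_z,effort0,effort1,effort2
1,-0.4792,0.7436,0.2241,-0.0664,-0.0517,0.0380,-0.3043,0.2542,0.4426,5.2049,-3.5489,0.2781
2,-0.4799,0.7430,0.2243,-0.0513,-0.0366,0.0460,-0.3047,0.2539,0.4426,5.1378,-3.5782,0.3093
3,-0.4804,0.7426,0.2245,-0.0407,-0.0285,0.0427,-0.3050,0.2536,0.4426,5.0787,-3.6041,0.3375
4,-0.4808,0.7422,0.2247,-0.0309,-0.0199,0.0429,-0.3052,0.2534,0.4426,5.0270,-3.6268,0.3620
5,-0.4811,0.7419,0.2248,-0.0229,-0.0134,0.0413,-0.3055,0.2532,0.4425,4.9821,-3.6467,0.3834
6,-0.4814,0.7417,0.2250,-0.0162,-0.0079,0.0397,-0.3056,0.2530,0.4425,4.9438,-3.6641,0.4019
7,-0.4816,0.7415,0.2251,-0.0107,-0.0033,0.0379,-0.3057,0.2529,0.4425,4.9114,-3.6794,0.4178
8,-0.4818,0.7414,0.2252,-0.0063,0.0004,0.0360,-0.3058,0.2528,0.4425,4.8840,-3.6930,0.4317
9,-0.4819,0.7412,0.2253,-0.0026,0.0035,0.0340,-0.3059,0.2527,0.4426,4.8608,-3.7049,0.4436
10,-0.4820,0.7411,0.2254,0.0003,0.0059,0.0319,-0.3060,0.2527,0.4426,4.8410,-3.7154,0.4541
11,-0.4820,0.7411,0.2254,0.0026,0.0078,0.0297,-0.3060,0.2526,0.4426,4.8240,-3.7247,0.4633
12,-0.4821,0.7410,0.2254,0.0045,0.0093,0.0275,-0.3060,0.2526,0.4426,4.8095,-3.7330,0.4713
13,-0.4821,0.7410,0.2254,0.0060,0.0105,0.0255,-0.3060,0.2526,0.4426,4.7970,-3.7403,0.4784
14,-0.4821,0.7410,0.2254,0.0072,0.0115,0.0236,-0.3060,0.2526,0.4426,4.7863,-3.7468,0.4846
15,-0.4821,0.7409,0.2253,0.0081,0.0123,0.0220,-0.3060,0.2526,0.4426,4.7771,-3.7525,0.4901
16,-0.4821,0.7409,0.2252,0.0089,0.0130,0.0207,-0.3060,0.2526,0.4426,4.7692,-3.7576,0.4949
17,-0.4820,0.7409,0.2252,0.0096,0.0135,0.0195,-0.3060,0.2526,0.4426,4.7623,-3.7621,0.4991
18,-0.4820,0.7409,0.2251,0.0101,0.0140,0.0186,-0.3060,0.2527,0.4426,4.7565,-3.7661,0.5029
19,-0.4820,0.7409,0.2250,0.0105,0.0144,0.0178,-0.3059,0.2527,0.4426,4.7514,-3.7697,0.5062
20,-0.4819,0.7410,0.2249,0.0108,0.0147,0.0172,-0.3059,0.2527,0.4426,4.7470,-3.7728,0.5091
21,-0.4819,0.7410,0.2248,0.0110,0.0150,0.0167,-0.3059,0.2527,0.4426,4.7431,-3.7756,0.5117
22,-0.4819,0.7410,0.2247,0.0112,0.0153,0.0163,-0.3058,0.2528,0.4426,61.0307,8.3559,-14.4477
23,-0.4647,0.7645,0.2662,3.3252,4.4411,7.8310,-0.3028,0.2537,0.4428,-3.6758,-5.5726,2.7907
24,-0.4367,0.7997,0.3273,2.3314,2.7400,4.6301,-0.2969,0.2554,0.4432,-2.6804,-5.3283,2.5771
25,-0.4169,0.8217,0.3634,1.6576,1.7261,2.7276,-0.2919,0.2571,0.4437,-1.8148,-5.1307,2.3604
26,-0.4028,0.8356,0.3844,1.1852,1.0834,1.5427,-0.2876,0.2587,0.4443,-1.0630,-4.9670,2.1526
27,-0.3927,0.8442,0.3959,0.8453,0.6599,0.7845,-0.2840,0.2602,0.4449,-0.4088,-4.8295,1.9590
28,-0.3855,0.8493,0.4011,0.5956,0.3737,0.2929,-0.2810,0.2615,0.4455,0.1621,-4.7127,1.7820
29,-0.3805,0.8520,0.4024,0.4180,0.1921,0.0047,-0.2786,0.2627,0.4461,0.6616,-4.6124,1.6187
30,-0.3769,0.8535,0.4019,0.3144,0.1188,-0.0693,-0.2766,0.2637,0.4466,1.1005,-4.5252,1.4585
31,-0.3741,0.8545,0.4012,0.2414,0.0834,-0.0746,-0.2750,0.2645,0.4470,1.4875,-4.4486,1.3115
32,-0.3720,0.8552,0.4005,0.1806,0.0570,-0.0706,-0.2738,0.2651,0.4474,1.8291,-4.3810,1.1811
33,-0.3705,0.8557,0.3998,0.1297,0.0368,-0.0616,-0.2728,0.2656,0.4476,2.1307,-4.3213,1.0656
34,-0.3694,0.8560,0.3992,0.0869,0.0212,-0.0502,-0.2722,0.2659,0.4478,2.3972,-4.2684,0.9633
35,-0.3687,0.8561,0.3988,0.0506,0.0088,-0.0383,-0.2717,0.2662,0.4479,2.6329,-4.2218,0.8728
36,-0.3683,0.8562,0.3985,0.0199,-0.0013,-0.0275,-0.2715,0.2663,0.4480,2.8406,-4.1809,0.7930
37,-0.3683,0.8561,0.3982,-0.0048,-0.0082,-0.0150,-0.2714,0.2663,0.4480,3.0193,-4.1450,0.7238
38,-0.3684,0.8560,0.3981,-0.0266,-0.0174,-0.0116,-0.2715,0.2663,0.4480,3.1696,-4.1133,0.6656
39,-0.3688,0.8558,0.3981,-0.0488,-0.0321,-0.0234,-0.2717,0.2662,0.4480,3.3000,-4.0852,0.6166
40,-0.3693,0.8555,0.3980,-0.0669,-0.0433,-0.0311,-0.2719,0.2661,0.4479,3.4150,-4.0602,0.5732
41,-0.3700,0.8551,0.3978,-0.0803,-0.0501,-0.0319,-0.2723,0.2659,0.4478,3.5168,-4.0381,0.5344
42,-0.3708,0.8547,0.3977,-0.0912,-0.0552,-0.0316,-0.2727,0.2657,0.4477,3.6072,-4.0183,0.4998
43,-0.3717,0.8542,0.3976,-0.1002,-0.0594,-0.0315,-0.2731,0.2655,0.4476,3.6876,-4.0006,0.4693
44,-0.3727,0.8537,0.3974,-0.1075,-0.0629,-0.0314,-0.2736,0.2652,0.4475,3.7590,-3.9847,0.4422
45,-0.3737,0.8531,0.3973,-0.1133,-0.0657,-0.0314,-0.2742,0.2649,0.4474,3.8226,-3.9705,0.4182
46,-0.3748,0.8525,0.3971,-0.1178,-0.0678,-0.0313,-0.2748,0.2647,0.4473,3.8793,-3.9577,0.3969
47,-0.3760,0.8519,0.3970,-0.1212,-0.0695,-0.0313,-0.2753,0.2644,0.4472,3.9299,-3.9462,0.3780
48,-0.3771,0.8513,0.3969,-0.1237,-0.0707,-0.0313,-0.2759,0.2641,0.4470,3.9751,-3.9358,0.3612
49,-0.3783,0.8507,0.3967,-0.1254,-0.0715,-0.0313,-0.2766,0.2638,0.4469,4.0156,-3.9265,0.3462
50,-0.3796,0.8501,0.3966,-0.1264,-0.0719,-0.0313,-0.2772,0.2634,0.4468,4.0518,-3.9180,0.3329
51,-0.3808,0.8494,0.3965,-0.1267,-0.0721,-0.0313,-0.2778,0.2631,0.4466,4.0843,-3.9104,0.3211
52,-0.3820,0.8488,0.3963,-0.1266,-0.0721,-0.0313,-0.2784,0.2628,0.4465,4.1135,-3.9034,0.3105
53,-0.3832,0.8482,0.3962,-0.1260,-0.0718,-0.0314,-0.2791,0.2625,0.4463,4.1399,-3.8971,0.3011
54,-0.3844,0.8475,0.3961,-0.1251,-0.0713,-0.0314,-0.2797,0.2622,0.4462,,,
# max |effort| (N·m): 61.0307
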